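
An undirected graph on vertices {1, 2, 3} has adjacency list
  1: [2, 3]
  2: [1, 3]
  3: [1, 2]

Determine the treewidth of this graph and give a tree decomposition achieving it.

A single bag containing all 3 vertices is trivially a valid decomposition of width 2. On the other hand G contains the 3-clique {1, 2, 3}. A clique must lie in a single bag of any decomposition, so no decomposition can have width below 2. Hence tw(G) = 2 exactly.

Treewidth 2.
Bags: B1 = {1, 2, 3}
Tree: (single bag)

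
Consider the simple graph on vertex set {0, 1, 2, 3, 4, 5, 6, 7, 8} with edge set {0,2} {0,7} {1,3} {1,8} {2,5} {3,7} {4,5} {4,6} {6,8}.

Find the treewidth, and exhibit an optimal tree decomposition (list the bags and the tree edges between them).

Every bag has size at most 3, so the width is 3 − 1 = 2 and tw(G) ≤ 2. Since 1–8–6–4–5–2–0–7–3–1 is a cycle in G, G is not acyclic. Forests are exactly the graphs of treewidth ≤ 1, so tw(G) ≥ 2. Combining the bounds, tw(G) = 2.

Treewidth 2.
Bags: B1 = {1, 6, 8}  B2 = {1, 4, 6}  B3 = {1, 4, 5}  B4 = {1, 2, 5}  B5 = {0, 1, 2}  B6 = {0, 1, 7}  B7 = {1, 3, 7}
Tree: B1–B2, B2–B3, B3–B4, B4–B5, B5–B6, B6–B7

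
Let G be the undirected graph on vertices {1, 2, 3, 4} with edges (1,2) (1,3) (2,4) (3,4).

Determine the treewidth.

A width-2 tree decomposition is:
Bags: B1 = {1, 3, 4}  B2 = {1, 2, 4}
Tree: B1–B2
Every bag has size at most 3, so the width is 3 − 1 = 2 and tw(G) ≤ 2. Since 4–3–1–2–4 is a cycle in G, G is not acyclic. Forests are exactly the graphs of treewidth ≤ 1, so tw(G) ≥ 2. Therefore the treewidth is 2.

2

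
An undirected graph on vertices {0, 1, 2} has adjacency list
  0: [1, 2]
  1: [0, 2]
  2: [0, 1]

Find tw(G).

A width-2 tree decomposition is:
Bags: B1 = {0, 1, 2}
Tree: (single bag)
With just one bag of size 3, the width is 3 − 1 = 2, so tw(G) ≤ 2. For the lower bound, the 3 vertices {0, 1, 2} are pairwise adjacent, and any tree decomposition puts a clique entirely inside one bag — forcing width ≥ 2. Hence tw(G) = 2 exactly.

2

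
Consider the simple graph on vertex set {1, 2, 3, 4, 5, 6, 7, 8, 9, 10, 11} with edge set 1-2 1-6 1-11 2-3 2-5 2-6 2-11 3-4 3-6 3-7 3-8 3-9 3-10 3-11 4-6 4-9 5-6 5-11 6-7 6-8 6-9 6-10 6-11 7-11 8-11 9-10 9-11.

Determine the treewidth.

A width-3 tree decomposition is:
Bags: B1 = {2, 3, 6, 11}  B2 = {3, 6, 7, 11}  B3 = {3, 6, 9, 11}  B4 = {3, 6, 9, 10}  B5 = {3, 4, 6, 9}  B6 = {2, 5, 6, 11}  B7 = {1, 2, 6, 11}  B8 = {3, 6, 8, 11}
Tree: B1–B2, B2–B3, B3–B4, B4–B5, B1–B6, B6–B7, B3–B8
Each bag holds 4 vertices, so the decomposition has width 3, which upper-bounds the treewidth. For the lower bound, the 4 vertices {1, 2, 6, 11} are pairwise adjacent, and any tree decomposition puts a clique entirely inside one bag — forcing width ≥ 3. The upper and lower bounds meet at 3, so that is the treewidth.

3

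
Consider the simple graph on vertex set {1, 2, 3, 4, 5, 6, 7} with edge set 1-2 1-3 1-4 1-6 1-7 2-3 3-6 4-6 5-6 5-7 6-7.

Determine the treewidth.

A width-2 tree decomposition is:
Bags: B1 = {1, 6, 7}  B2 = {1, 3, 6}  B3 = {5, 6, 7}  B4 = {1, 4, 6}  B5 = {1, 2, 3}
Tree: B1–B2, B1–B3, B1–B4, B2–B5
The largest bag has 3 vertices, giving width 2; this decomposition certifies tw(G) ≤ 2. Conversely, {1, 2, 3} is a clique of size 3, and the vertices of any clique must share a bag in every tree decomposition; so some bag has ≥ 3 vertices and tw(G) ≥ 2. Therefore the treewidth is 2.

2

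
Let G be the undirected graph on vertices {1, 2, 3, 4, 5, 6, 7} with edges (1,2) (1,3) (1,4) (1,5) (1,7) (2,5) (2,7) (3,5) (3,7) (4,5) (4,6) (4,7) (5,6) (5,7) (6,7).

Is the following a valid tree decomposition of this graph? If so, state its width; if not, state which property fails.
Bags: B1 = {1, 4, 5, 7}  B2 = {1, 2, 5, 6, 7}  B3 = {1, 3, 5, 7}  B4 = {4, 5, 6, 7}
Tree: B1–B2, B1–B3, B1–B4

A tree decomposition must satisfy three properties: every vertex lies in some bag; for every edge, both endpoints lie together in some bag; and for every vertex, the bags containing it form a connected subtree. Here bags containing vertex 6 are not connected in the tree, so the decomposition is invalid.

No — bags containing vertex 6 are not connected in the tree.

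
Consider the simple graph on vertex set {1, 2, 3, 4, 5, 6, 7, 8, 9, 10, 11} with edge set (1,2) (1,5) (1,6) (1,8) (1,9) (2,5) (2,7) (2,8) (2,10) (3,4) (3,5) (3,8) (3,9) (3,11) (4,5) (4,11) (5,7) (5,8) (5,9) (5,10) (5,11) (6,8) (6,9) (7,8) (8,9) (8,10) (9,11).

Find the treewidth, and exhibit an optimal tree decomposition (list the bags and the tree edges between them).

Treewidth 3.
One optimal decomposition is:
Bags: B1 = {1, 2, 5, 8}  B2 = {1, 5, 8, 9}  B3 = {3, 5, 8, 9}  B4 = {3, 5, 9, 11}  B5 = {2, 5, 8, 10}  B6 = {2, 5, 7, 8}  B7 = {3, 4, 5, 11}  B8 = {1, 6, 8, 9}
Tree: B1–B2, B2–B3, B3–B4, B1–B5, B1–B6, B4–B7, B2–B8

Every bag has size at most 4, so the width is 4 − 1 = 3 and tw(G) ≤ 3. Conversely, {1, 5, 8, 9} is a clique of size 4, and the vertices of any clique must share a bag in every tree decomposition; so some bag has ≥ 4 vertices and tw(G) ≥ 3. The upper and lower bounds meet at 3, so that is the treewidth.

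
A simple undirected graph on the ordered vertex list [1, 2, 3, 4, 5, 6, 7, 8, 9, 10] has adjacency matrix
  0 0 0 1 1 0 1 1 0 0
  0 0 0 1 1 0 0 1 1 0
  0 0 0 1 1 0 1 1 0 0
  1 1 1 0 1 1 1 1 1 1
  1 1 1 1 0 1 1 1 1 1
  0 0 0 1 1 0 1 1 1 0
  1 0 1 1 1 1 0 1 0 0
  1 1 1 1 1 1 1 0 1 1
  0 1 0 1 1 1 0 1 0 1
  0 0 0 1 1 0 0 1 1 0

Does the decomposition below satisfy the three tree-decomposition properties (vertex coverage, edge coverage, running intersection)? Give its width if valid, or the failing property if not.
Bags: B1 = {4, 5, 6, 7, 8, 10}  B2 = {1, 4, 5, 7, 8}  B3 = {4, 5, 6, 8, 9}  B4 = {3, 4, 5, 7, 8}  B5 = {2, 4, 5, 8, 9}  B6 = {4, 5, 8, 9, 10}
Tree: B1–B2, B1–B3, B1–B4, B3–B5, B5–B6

No — bags containing vertex 10 are not connected in the tree.

A tree decomposition must satisfy three properties: every vertex lies in some bag; for every edge, both endpoints lie together in some bag; and for every vertex, the bags containing it form a connected subtree. Here bags containing vertex 10 are not connected in the tree, so the decomposition is invalid.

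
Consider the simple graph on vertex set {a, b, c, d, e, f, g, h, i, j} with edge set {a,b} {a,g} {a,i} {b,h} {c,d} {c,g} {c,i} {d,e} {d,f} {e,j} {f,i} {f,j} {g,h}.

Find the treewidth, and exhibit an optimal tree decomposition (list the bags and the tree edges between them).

The largest bag has 3 vertices, giving width 2; this decomposition certifies tw(G) ≤ 2. Since h–b–a–g–h is a cycle in G, G is not acyclic. Forests are exactly the graphs of treewidth ≤ 1, so tw(G) ≥ 2. Combining the bounds, tw(G) = 2.

Treewidth 2.
Bags: B1 = {b, g, h}  B2 = {a, b, g}  B3 = {a, c, g}  B4 = {a, c, i}  B5 = {c, d, i}  B6 = {d, f, i}  B7 = {d, e, f}  B8 = {e, f, j}
Tree: B1–B2, B2–B3, B3–B4, B4–B5, B5–B6, B6–B7, B7–B8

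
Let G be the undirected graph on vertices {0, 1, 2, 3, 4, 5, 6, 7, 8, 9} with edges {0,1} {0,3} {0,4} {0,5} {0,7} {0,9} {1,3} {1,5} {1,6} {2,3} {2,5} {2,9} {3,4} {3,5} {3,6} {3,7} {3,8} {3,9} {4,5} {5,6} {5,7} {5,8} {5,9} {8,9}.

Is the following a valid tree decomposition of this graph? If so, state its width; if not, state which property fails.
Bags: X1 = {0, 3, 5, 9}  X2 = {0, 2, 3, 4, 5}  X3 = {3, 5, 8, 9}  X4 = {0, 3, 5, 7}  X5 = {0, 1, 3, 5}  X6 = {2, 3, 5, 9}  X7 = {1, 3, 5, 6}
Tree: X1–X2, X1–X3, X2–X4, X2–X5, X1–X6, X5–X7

A tree decomposition must satisfy three properties: every vertex lies in some bag; for every edge, both endpoints lie together in some bag; and for every vertex, the bags containing it form a connected subtree. Here bags containing vertex 2 are not connected in the tree, so the decomposition is invalid.

No — bags containing vertex 2 are not connected in the tree.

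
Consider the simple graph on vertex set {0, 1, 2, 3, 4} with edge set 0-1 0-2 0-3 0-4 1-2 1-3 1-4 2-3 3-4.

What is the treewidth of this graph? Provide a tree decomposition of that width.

The largest bag has 4 vertices, giving width 3; this decomposition certifies tw(G) ≤ 3. On the other hand G contains the 4-clique {0, 1, 2, 3}. A clique must lie in a single bag of any decomposition, so no decomposition can have width below 3. Therefore the treewidth is 3.

Treewidth 3.
Bags: B1 = {0, 1, 3, 4}  B2 = {0, 1, 2, 3}
Tree: B1–B2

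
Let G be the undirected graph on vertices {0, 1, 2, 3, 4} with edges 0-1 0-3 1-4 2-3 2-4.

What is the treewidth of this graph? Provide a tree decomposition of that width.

Treewidth 2.
One such decomposition:
Bags: B1 = {2, 3, 4}  B2 = {0, 3, 4}  B3 = {0, 1, 4}
Tree: B1–B2, B2–B3

Each bag holds 3 vertices, so the decomposition has width 2, which upper-bounds the treewidth. The edges 4–2–3–0–1–4 form a cycle, so G is not a tree and its treewidth is at least 2. Hence tw(G) = 2 exactly.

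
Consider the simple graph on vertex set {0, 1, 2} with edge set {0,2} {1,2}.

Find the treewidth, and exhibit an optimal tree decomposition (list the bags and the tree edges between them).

Treewidth 1.
One optimal decomposition is:
Bags: B1 = {1, 2}  B2 = {0, 2}
Tree: B1–B2

Each bag holds 2 vertices, so the decomposition has width 1, which upper-bounds the treewidth. Since G has at least one edge (e.g. 2–1), it is not an edgeless graph, so tw(G) ≥ 1. The upper and lower bounds meet at 1, so that is the treewidth.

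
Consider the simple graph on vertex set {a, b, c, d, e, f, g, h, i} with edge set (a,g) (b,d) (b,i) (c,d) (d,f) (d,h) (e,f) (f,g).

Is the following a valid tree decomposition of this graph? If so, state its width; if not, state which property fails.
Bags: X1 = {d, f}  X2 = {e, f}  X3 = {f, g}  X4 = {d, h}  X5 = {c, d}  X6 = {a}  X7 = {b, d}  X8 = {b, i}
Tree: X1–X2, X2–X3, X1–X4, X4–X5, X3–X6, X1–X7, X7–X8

No — edge (g,a) lies in no bag.

A tree decomposition must satisfy three properties: every vertex lies in some bag; for every edge, both endpoints lie together in some bag; and for every vertex, the bags containing it form a connected subtree. Here edge (g,a) lies in no bag, so the decomposition is invalid.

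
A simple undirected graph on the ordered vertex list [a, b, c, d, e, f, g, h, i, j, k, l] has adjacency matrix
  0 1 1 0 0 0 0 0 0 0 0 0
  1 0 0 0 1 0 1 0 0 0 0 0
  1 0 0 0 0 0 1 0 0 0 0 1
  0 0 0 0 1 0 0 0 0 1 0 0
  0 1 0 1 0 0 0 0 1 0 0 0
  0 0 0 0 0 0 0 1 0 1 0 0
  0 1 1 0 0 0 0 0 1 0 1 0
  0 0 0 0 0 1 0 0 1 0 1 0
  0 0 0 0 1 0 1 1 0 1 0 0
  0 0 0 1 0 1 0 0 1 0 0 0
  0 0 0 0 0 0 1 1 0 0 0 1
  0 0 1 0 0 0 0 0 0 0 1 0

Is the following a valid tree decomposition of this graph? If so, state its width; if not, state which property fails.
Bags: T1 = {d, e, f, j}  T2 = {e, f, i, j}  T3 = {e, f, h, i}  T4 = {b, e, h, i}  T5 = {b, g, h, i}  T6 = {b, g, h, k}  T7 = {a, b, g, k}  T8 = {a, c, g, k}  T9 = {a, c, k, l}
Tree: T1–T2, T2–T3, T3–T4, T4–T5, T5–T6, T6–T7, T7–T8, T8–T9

Yes; width 3.

Vertex coverage: the bags together contain {a, b, c, d, e, f, g, h, i, j, k, l}, the full vertex set. Edge coverage: each edge of G has both endpoints in at least one bag. Running intersection: for every vertex, the bags containing it form a connected subtree. All three properties hold, so this is a valid tree decomposition of width max|bag| − 1 = 3, and hence tw(G) ≤ 3.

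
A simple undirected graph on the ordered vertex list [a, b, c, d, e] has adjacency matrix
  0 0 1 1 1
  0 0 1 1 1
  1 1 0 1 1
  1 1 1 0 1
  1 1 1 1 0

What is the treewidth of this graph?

3

A width-3 tree decomposition is:
Bags: B1 = {a, c, d, e}  B2 = {b, c, d, e}
Tree: B1–B2
The largest bag has 4 vertices, giving width 3; this decomposition certifies tw(G) ≤ 3. On the other hand G contains the 4-clique {a, c, d, e}. A clique must lie in a single bag of any decomposition, so no decomposition can have width below 3. Hence tw(G) = 3 exactly.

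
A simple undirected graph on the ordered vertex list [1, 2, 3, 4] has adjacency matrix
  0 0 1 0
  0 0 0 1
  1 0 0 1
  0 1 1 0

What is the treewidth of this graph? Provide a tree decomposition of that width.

Treewidth 1.
One optimal decomposition is:
Bags: B1 = {2, 4}  B2 = {3, 4}  B3 = {1, 3}
Tree: B1–B2, B2–B3

The largest bag has 2 vertices, giving width 1; this decomposition certifies tw(G) ≤ 1. Since G has at least one edge (e.g. 4–2), it is not an edgeless graph, so tw(G) ≥ 1. The upper and lower bounds meet at 1, so that is the treewidth.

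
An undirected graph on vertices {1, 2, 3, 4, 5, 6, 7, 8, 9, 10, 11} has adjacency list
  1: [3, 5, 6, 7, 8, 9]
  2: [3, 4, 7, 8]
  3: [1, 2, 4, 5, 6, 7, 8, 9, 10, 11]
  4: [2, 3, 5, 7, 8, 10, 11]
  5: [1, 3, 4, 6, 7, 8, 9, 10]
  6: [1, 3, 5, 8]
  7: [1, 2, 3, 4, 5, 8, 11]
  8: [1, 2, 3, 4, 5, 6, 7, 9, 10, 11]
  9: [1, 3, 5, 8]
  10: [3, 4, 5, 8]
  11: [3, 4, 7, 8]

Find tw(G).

4

A width-4 tree decomposition is:
Bags: B1 = {3, 4, 5, 7, 8}  B2 = {1, 3, 5, 7, 8}  B3 = {1, 3, 5, 8, 9}  B4 = {3, 4, 7, 8, 11}  B5 = {3, 4, 5, 8, 10}  B6 = {1, 3, 5, 6, 8}  B7 = {2, 3, 4, 7, 8}
Tree: B1–B2, B2–B3, B1–B4, B1–B5, B2–B6, B1–B7
Each bag holds 5 vertices, so the decomposition has width 4, which upper-bounds the treewidth. Conversely, {2, 3, 4, 7, 8} is a clique of size 5, and the vertices of any clique must share a bag in every tree decomposition; so some bag has ≥ 5 vertices and tw(G) ≥ 4. Combining the bounds, tw(G) = 4.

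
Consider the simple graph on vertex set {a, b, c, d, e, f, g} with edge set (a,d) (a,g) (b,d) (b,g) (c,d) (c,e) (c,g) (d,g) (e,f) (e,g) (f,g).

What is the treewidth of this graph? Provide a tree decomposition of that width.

The largest bag has 3 vertices, giving width 2; this decomposition certifies tw(G) ≤ 2. Conversely, {c, d, g} is a clique of size 3, and the vertices of any clique must share a bag in every tree decomposition; so some bag has ≥ 3 vertices and tw(G) ≥ 2. Hence tw(G) = 2 exactly.

Treewidth 2.
Bags: B1 = {c, d, g}  B2 = {c, e, g}  B3 = {b, d, g}  B4 = {e, f, g}  B5 = {a, d, g}
Tree: B1–B2, B1–B3, B2–B4, B3–B5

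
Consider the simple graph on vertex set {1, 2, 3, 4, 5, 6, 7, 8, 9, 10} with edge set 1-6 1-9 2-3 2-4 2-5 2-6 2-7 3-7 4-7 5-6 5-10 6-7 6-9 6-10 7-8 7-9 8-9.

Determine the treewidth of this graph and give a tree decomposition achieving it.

Treewidth 2.
Bags: B1 = {2, 6, 7}  B2 = {6, 7, 9}  B3 = {2, 4, 7}  B4 = {2, 3, 7}  B5 = {1, 6, 9}  B6 = {2, 5, 6}  B7 = {5, 6, 10}  B8 = {7, 8, 9}
Tree: B1–B2, B1–B3, B1–B4, B2–B5, B1–B6, B6–B7, B2–B8

Every bag has size at most 3, so the width is 3 − 1 = 2 and tw(G) ≤ 2. For the lower bound, the 3 vertices {7, 8, 9} are pairwise adjacent, and any tree decomposition puts a clique entirely inside one bag — forcing width ≥ 2. The upper and lower bounds meet at 2, so that is the treewidth.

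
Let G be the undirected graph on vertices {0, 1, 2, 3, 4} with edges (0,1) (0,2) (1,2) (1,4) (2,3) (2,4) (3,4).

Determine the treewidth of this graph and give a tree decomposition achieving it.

Treewidth 2.
One optimal decomposition is:
Bags: B1 = {2, 3, 4}  B2 = {1, 2, 4}  B3 = {0, 1, 2}
Tree: B1–B2, B2–B3

The largest bag has 3 vertices, giving width 2; this decomposition certifies tw(G) ≤ 2. On the other hand G contains the 3-clique {0, 1, 2}. A clique must lie in a single bag of any decomposition, so no decomposition can have width below 2. Therefore the treewidth is 2.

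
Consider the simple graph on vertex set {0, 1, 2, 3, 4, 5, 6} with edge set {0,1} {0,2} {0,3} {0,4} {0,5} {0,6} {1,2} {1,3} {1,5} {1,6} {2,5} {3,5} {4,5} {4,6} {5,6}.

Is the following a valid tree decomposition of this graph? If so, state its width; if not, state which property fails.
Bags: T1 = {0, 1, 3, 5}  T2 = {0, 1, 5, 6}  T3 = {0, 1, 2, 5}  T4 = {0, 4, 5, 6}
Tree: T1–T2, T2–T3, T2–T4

Every vertex of G appears in some bag (union = {0, 1, 2, 3, 4, 5, 6}); every edge is covered by a bag; and for each vertex v the set of bags containing v is connected in the bag tree. The decomposition is therefore valid. The largest bag has 4 vertices, so the width is 3.

Yes; width 3.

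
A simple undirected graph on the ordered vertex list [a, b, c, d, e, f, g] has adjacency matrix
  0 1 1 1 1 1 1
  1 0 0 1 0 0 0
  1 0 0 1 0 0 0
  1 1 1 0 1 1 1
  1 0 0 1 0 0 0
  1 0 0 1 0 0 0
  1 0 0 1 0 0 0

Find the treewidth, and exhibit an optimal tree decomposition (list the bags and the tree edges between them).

Each bag holds 3 vertices, so the decomposition has width 2, which upper-bounds the treewidth. For the lower bound, the 3 vertices {a, d, f} are pairwise adjacent, and any tree decomposition puts a clique entirely inside one bag — forcing width ≥ 2. The upper and lower bounds meet at 2, so that is the treewidth.

Treewidth 2.
One such decomposition:
Bags: B1 = {a, d, f}  B2 = {a, d, g}  B3 = {a, b, d}  B4 = {a, c, d}  B5 = {a, d, e}
Tree: B1–B2, B2–B3, B2–B4, B2–B5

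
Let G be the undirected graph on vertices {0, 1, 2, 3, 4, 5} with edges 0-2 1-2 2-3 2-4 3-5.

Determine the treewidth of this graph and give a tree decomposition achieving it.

Treewidth 1.
Bags: B1 = {2, 3}  B2 = {2, 4}  B3 = {0, 2}  B4 = {1, 2}  B5 = {3, 5}
Tree: B1–B2, B1–B3, B1–B4, B1–B5

Each bag holds 2 vertices, so the decomposition has width 1, which upper-bounds the treewidth. Any graph with an edge has treewidth ≥ 1, and G has the edge 3–2. Therefore the treewidth is 1.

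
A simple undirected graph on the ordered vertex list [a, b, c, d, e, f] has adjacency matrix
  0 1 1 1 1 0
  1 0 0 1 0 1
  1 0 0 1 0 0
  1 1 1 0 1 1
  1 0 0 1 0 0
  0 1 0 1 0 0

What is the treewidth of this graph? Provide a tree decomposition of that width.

Treewidth 2.
Bags: B1 = {a, b, d}  B2 = {a, d, e}  B3 = {b, d, f}  B4 = {a, c, d}
Tree: B1–B2, B1–B3, B2–B4

The largest bag has 3 vertices, giving width 2; this decomposition certifies tw(G) ≤ 2. Conversely, {a, d, e} is a clique of size 3, and the vertices of any clique must share a bag in every tree decomposition; so some bag has ≥ 3 vertices and tw(G) ≥ 2. Therefore the treewidth is 2.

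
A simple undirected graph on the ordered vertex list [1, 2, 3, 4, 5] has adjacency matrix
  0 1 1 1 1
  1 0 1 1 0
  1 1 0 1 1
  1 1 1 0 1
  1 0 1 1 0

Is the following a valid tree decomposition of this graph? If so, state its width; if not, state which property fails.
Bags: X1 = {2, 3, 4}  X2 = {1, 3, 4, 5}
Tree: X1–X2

No — edge (1,2) lies in no bag.

A tree decomposition must satisfy three properties: every vertex lies in some bag; for every edge, both endpoints lie together in some bag; and for every vertex, the bags containing it form a connected subtree. Here edge (1,2) lies in no bag, so the decomposition is invalid.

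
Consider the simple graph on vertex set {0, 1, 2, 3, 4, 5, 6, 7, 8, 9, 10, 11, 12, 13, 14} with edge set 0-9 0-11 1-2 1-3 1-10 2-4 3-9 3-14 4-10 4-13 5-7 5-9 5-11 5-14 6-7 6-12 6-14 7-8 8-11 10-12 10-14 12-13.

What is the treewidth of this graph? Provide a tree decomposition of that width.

Each bag holds 4 vertices, so the decomposition has width 3, which upper-bounds the treewidth. For the lower bound: the 4 vertex sets {0,8,11}, {7}, {5}, {3,6,9,14} are disjoint, each induces a connected subgraph, and every pair is joined by at least one edge of G. Contracting each set to a single vertex therefore yields K_{4} as a minor, and since treewidth is minor-monotone, tw(G) ≥ tw(K_{4}) = 3. Therefore the treewidth is 3.

Treewidth 3.
One such decomposition:
Bags: B1 = {0, 7, 8, 11}  B2 = {0, 5, 7, 11}  B3 = {0, 5, 7, 9}  B4 = {5, 6, 7, 9}  B5 = {5, 6, 9, 14}  B6 = {3, 6, 9, 14}  B7 = {3, 6, 12, 14}  B8 = {3, 10, 12, 14}  B9 = {1, 3, 10, 12}  B10 = {1, 10, 12, 13}  B11 = {1, 4, 10, 13}  B12 = {1, 2, 4, 13}
Tree: B1–B2, B2–B3, B3–B4, B4–B5, B5–B6, B6–B7, B7–B8, B8–B9, B9–B10, B10–B11, B11–B12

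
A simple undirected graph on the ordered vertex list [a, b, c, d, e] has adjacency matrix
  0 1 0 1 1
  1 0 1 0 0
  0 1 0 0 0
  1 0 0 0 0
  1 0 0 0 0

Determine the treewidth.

A width-1 tree decomposition is:
Bags: B1 = {b, c}  B2 = {a, b}  B3 = {a, e}  B4 = {a, d}
Tree: B1–B2, B2–B3, B3–B4
Every bag has size at most 2, so the width is 2 − 1 = 1 and tw(G) ≤ 1. Since G has at least one edge (e.g. c–b), it is not an edgeless graph, so tw(G) ≥ 1. The upper and lower bounds meet at 1, so that is the treewidth.

1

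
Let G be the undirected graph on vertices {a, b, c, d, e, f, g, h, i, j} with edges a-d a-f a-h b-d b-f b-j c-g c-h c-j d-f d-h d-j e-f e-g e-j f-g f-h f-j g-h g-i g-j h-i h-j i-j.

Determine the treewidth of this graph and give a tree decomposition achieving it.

Every bag has size at most 4, so the width is 4 − 1 = 3 and tw(G) ≤ 3. Conversely, {c, g, h, j} is a clique of size 4, and the vertices of any clique must share a bag in every tree decomposition; so some bag has ≥ 4 vertices and tw(G) ≥ 3. Hence tw(G) = 3 exactly.

Treewidth 3.
Bags: B1 = {c, g, h, j}  B2 = {f, g, h, j}  B3 = {g, h, i, j}  B4 = {d, f, h, j}  B5 = {e, f, g, j}  B6 = {b, d, f, j}  B7 = {a, d, f, h}
Tree: B1–B2, B2–B3, B2–B4, B2–B5, B4–B6, B4–B7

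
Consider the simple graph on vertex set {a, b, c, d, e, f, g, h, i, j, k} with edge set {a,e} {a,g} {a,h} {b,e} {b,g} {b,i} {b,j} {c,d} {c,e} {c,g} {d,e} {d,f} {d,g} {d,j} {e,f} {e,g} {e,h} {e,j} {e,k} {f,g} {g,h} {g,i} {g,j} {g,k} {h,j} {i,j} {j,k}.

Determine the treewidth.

3

A width-3 tree decomposition is:
Bags: B1 = {b, e, g, j}  B2 = {b, g, i, j}  B3 = {d, e, g, j}  B4 = {d, e, f, g}  B5 = {e, g, j, k}  B6 = {c, d, e, g}  B7 = {e, g, h, j}  B8 = {a, e, g, h}
Tree: B1–B2, B1–B3, B3–B4, B1–B5, B3–B6, B5–B7, B7–B8
Each bag holds 4 vertices, so the decomposition has width 3, which upper-bounds the treewidth. Conversely, {a, e, g, h} is a clique of size 4, and the vertices of any clique must share a bag in every tree decomposition; so some bag has ≥ 4 vertices and tw(G) ≥ 3. The upper and lower bounds meet at 3, so that is the treewidth.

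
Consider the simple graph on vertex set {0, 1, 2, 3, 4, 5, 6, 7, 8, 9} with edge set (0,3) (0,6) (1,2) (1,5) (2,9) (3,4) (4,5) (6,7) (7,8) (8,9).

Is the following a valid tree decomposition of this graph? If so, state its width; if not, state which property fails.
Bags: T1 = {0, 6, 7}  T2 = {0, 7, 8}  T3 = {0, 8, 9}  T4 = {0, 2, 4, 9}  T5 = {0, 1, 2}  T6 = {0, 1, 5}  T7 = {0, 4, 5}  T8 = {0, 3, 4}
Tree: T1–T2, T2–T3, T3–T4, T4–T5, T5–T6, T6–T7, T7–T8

A tree decomposition must satisfy three properties: every vertex lies in some bag; for every edge, both endpoints lie together in some bag; and for every vertex, the bags containing it form a connected subtree. Here bags containing vertex 4 are not connected in the tree, so the decomposition is invalid.

No — bags containing vertex 4 are not connected in the tree.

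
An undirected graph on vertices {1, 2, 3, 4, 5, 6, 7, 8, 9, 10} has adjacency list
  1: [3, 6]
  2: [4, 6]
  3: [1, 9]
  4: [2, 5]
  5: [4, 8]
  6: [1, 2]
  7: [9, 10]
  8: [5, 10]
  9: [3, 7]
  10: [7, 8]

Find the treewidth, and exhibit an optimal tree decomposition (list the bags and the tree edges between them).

Treewidth 2.
Bags: B1 = {2, 4, 5}  B2 = {2, 5, 6}  B3 = {1, 5, 6}  B4 = {1, 3, 5}  B5 = {3, 5, 9}  B6 = {5, 7, 9}  B7 = {5, 7, 10}  B8 = {5, 8, 10}
Tree: B1–B2, B2–B3, B3–B4, B4–B5, B5–B6, B6–B7, B7–B8

Each bag holds 3 vertices, so the decomposition has width 2, which upper-bounds the treewidth. The edges 5–4–2–6–1–3–9–7–10–8–5 form a cycle, so G is not a tree and its treewidth is at least 2. The upper and lower bounds meet at 2, so that is the treewidth.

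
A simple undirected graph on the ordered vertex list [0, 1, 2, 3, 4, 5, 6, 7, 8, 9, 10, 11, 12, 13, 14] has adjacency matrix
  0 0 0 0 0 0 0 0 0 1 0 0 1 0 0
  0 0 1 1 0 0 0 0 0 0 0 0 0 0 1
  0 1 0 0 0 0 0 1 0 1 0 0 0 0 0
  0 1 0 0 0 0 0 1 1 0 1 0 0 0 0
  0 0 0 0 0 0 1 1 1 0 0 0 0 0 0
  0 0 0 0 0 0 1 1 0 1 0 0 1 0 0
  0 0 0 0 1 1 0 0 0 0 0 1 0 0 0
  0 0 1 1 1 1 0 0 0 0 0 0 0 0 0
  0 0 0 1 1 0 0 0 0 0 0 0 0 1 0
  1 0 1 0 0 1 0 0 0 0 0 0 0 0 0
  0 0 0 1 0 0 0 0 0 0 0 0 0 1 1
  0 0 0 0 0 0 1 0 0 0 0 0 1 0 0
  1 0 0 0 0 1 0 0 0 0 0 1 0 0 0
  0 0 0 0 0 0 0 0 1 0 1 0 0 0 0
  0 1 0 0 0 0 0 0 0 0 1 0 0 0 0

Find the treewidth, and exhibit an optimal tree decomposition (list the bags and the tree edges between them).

Every bag has size at most 4, so the width is 4 − 1 = 3 and tw(G) ≤ 3. For the lower bound: the 4 vertex sets {10,13,14}, {8}, {3}, {1,2,4,7} are disjoint, each induces a connected subgraph, and every pair is joined by at least one edge of G. Contracting each set to a single vertex therefore yields K_{4} as a minor, and since treewidth is minor-monotone, tw(G) ≥ tw(K_{4}) = 3. Hence tw(G) = 3 exactly.

Treewidth 3.
Bags: B1 = {8, 10, 13, 14}  B2 = {3, 8, 10, 14}  B3 = {1, 3, 8, 14}  B4 = {1, 3, 4, 8}  B5 = {1, 3, 4, 7}  B6 = {1, 2, 4, 7}  B7 = {2, 4, 6, 7}  B8 = {2, 5, 6, 7}  B9 = {2, 5, 6, 9}  B10 = {5, 6, 9, 11}  B11 = {5, 9, 11, 12}  B12 = {0, 9, 11, 12}
Tree: B1–B2, B2–B3, B3–B4, B4–B5, B5–B6, B6–B7, B7–B8, B8–B9, B9–B10, B10–B11, B11–B12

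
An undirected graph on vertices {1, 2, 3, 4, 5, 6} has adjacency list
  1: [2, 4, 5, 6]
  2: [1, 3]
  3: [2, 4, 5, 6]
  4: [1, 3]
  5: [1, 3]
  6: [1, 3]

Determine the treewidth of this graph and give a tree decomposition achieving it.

Treewidth 2.
One optimal decomposition is:
Bags: B1 = {1, 3, 4}  B2 = {1, 3, 5}  B3 = {1, 3, 6}  B4 = {1, 2, 3}
Tree: B1–B2, B2–B3, B3–B4

The largest bag has 3 vertices, giving width 2; this decomposition certifies tw(G) ≤ 2. For the lower bound, G contains the cycle 4–1–5–3–4, so G is not a forest; only forests have treewidth ≤ 1, hence tw(G) ≥ 2. Therefore the treewidth is 2.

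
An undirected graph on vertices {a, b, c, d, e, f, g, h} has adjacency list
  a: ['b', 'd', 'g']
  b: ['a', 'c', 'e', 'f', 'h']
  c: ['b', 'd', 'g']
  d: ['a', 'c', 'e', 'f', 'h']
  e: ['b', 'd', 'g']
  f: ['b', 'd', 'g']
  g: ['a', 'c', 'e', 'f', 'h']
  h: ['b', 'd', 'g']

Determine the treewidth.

3

A width-3 tree decomposition is:
Bags: B1 = {b, d, f, g}  B2 = {b, d, e, g}  B3 = {b, d, g, h}  B4 = {a, b, d, g}  B5 = {b, c, d, g}
Tree: B1–B2, B2–B3, B3–B4, B4–B5
Each bag holds 4 vertices, so the decomposition has width 3, which upper-bounds the treewidth. For the lower bound: the 4 vertex sets {f,g}, {d,e}, {b}, {h} are disjoint, each induces a connected subgraph, and every pair is joined by at least one edge of G. Contracting each set to a single vertex therefore yields K_{4} as a minor, and since treewidth is minor-monotone, tw(G) ≥ tw(K_{4}) = 3. Combining the bounds, tw(G) = 3.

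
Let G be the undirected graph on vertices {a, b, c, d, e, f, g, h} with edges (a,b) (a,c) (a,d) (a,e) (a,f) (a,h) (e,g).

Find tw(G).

A width-1 tree decomposition is:
Bags: B1 = {a, c}  B2 = {a, f}  B3 = {a, b}  B4 = {a, d}  B5 = {a, h}  B6 = {a, e}  B7 = {e, g}
Tree: B1–B2, B1–B3, B1–B4, B1–B5, B2–B6, B6–B7
Every bag has size at most 2, so the width is 2 − 1 = 1 and tw(G) ≤ 1. Any graph with an edge has treewidth ≥ 1, and G has the edge a–c. Combining the bounds, tw(G) = 1.

1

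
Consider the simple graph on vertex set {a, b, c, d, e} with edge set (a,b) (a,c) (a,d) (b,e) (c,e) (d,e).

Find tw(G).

A width-2 tree decomposition is:
Bags: B1 = {a, c, e}  B2 = {a, b, e}  B3 = {a, d, e}
Tree: B1–B2, B2–B3
Each bag holds 3 vertices, so the decomposition has width 2, which upper-bounds the treewidth. The edges e–c–a–b–e form a cycle, so G is not a tree and its treewidth is at least 2. Combining the bounds, tw(G) = 2.

2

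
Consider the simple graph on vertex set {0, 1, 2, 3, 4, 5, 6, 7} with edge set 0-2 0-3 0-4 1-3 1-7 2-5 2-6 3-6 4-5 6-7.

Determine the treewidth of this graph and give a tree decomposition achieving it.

Every bag has size at most 3, so the width is 3 − 1 = 2 and tw(G) ≤ 2. Since 1–7–6–3–1 is a cycle in G, G is not acyclic. Forests are exactly the graphs of treewidth ≤ 1, so tw(G) ≥ 2. Therefore the treewidth is 2.

Treewidth 2.
One optimal decomposition is:
Bags: B1 = {1, 3, 7}  B2 = {3, 6, 7}  B3 = {0, 3, 6}  B4 = {0, 2, 6}  B5 = {0, 2, 4}  B6 = {2, 4, 5}
Tree: B1–B2, B2–B3, B3–B4, B4–B5, B5–B6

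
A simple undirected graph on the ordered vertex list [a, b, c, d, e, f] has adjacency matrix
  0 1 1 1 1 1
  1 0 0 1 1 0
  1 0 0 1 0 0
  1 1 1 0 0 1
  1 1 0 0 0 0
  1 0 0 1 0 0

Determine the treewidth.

2

A width-2 tree decomposition is:
Bags: B1 = {a, b, d}  B2 = {a, c, d}  B3 = {a, d, f}  B4 = {a, b, e}
Tree: B1–B2, B2–B3, B1–B4
Each bag holds 3 vertices, so the decomposition has width 2, which upper-bounds the treewidth. On the other hand G contains the 3-clique {a, c, d}. A clique must lie in a single bag of any decomposition, so no decomposition can have width below 2. The upper and lower bounds meet at 2, so that is the treewidth.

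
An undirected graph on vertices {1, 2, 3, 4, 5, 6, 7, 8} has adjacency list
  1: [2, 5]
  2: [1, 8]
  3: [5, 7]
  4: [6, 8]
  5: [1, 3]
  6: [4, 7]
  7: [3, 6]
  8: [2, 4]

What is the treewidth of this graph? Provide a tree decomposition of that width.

Treewidth 2.
One optimal decomposition is:
Bags: B1 = {3, 5, 7}  B2 = {1, 5, 7}  B3 = {1, 2, 7}  B4 = {2, 7, 8}  B5 = {4, 7, 8}  B6 = {4, 6, 7}
Tree: B1–B2, B2–B3, B3–B4, B4–B5, B5–B6

The largest bag has 3 vertices, giving width 2; this decomposition certifies tw(G) ≤ 2. The edges 7–3–5–1–2–8–4–6–7 form a cycle, so G is not a tree and its treewidth is at least 2. Hence tw(G) = 2 exactly.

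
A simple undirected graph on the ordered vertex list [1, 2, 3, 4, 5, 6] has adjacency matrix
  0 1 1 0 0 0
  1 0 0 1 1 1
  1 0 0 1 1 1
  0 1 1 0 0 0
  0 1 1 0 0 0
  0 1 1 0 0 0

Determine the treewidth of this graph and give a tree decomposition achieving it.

Each bag holds 3 vertices, so the decomposition has width 2, which upper-bounds the treewidth. The edges 6–2–1–3–6 form a cycle, so G is not a tree and its treewidth is at least 2. Combining the bounds, tw(G) = 2.

Treewidth 2.
One optimal decomposition is:
Bags: B1 = {2, 3, 6}  B2 = {1, 2, 3}  B3 = {2, 3, 4}  B4 = {2, 3, 5}
Tree: B1–B2, B2–B3, B3–B4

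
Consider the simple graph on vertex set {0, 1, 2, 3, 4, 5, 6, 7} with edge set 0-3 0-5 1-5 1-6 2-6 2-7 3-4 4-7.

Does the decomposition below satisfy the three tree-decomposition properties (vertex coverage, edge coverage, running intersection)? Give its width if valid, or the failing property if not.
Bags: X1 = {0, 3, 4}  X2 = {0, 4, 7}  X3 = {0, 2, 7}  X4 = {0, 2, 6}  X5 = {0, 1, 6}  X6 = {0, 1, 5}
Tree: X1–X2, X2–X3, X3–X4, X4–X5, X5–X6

Yes; width 2.

Every vertex of G appears in some bag (union = {0, 1, 2, 3, 4, 5, 6, 7}); every edge is covered by a bag; and for each vertex v the set of bags containing v is connected in the bag tree. The decomposition is therefore valid. The largest bag has 3 vertices, so the width is 2.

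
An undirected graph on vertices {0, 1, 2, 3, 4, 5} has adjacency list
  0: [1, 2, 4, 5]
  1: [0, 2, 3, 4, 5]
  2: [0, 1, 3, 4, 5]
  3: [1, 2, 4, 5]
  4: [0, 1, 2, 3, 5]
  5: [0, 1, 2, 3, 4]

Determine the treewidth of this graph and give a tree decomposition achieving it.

Treewidth 4.
Bags: B1 = {1, 2, 3, 4, 5}  B2 = {0, 1, 2, 4, 5}
Tree: B1–B2

Every bag has size at most 5, so the width is 5 − 1 = 4 and tw(G) ≤ 4. Conversely, {0, 1, 2, 4, 5} is a clique of size 5, and the vertices of any clique must share a bag in every tree decomposition; so some bag has ≥ 5 vertices and tw(G) ≥ 4. Therefore the treewidth is 4.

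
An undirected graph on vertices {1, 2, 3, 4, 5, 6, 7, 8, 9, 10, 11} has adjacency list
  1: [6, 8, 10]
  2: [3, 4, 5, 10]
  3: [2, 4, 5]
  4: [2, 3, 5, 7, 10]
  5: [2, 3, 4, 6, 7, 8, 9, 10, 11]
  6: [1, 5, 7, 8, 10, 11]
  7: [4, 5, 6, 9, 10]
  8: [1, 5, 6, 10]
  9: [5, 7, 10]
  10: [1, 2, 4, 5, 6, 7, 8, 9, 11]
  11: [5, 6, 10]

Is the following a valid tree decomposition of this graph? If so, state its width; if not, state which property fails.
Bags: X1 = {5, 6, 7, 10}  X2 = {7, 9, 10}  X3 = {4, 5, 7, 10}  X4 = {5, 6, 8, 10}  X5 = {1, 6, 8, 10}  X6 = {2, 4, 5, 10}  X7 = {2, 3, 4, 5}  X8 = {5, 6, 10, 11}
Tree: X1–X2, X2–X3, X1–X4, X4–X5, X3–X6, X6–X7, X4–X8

A tree decomposition must satisfy three properties: every vertex lies in some bag; for every edge, both endpoints lie together in some bag; and for every vertex, the bags containing it form a connected subtree. Here edge (5,9) lies in no bag, so the decomposition is invalid.

No — edge (5,9) lies in no bag.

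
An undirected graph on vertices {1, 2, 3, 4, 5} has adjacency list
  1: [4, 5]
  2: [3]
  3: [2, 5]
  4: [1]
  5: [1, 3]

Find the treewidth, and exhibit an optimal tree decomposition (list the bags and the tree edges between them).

The largest bag has 2 vertices, giving width 1; this decomposition certifies tw(G) ≤ 1. G has an edge, so its treewidth is at least 1. Combining the bounds, tw(G) = 1.

Treewidth 1.
One such decomposition:
Bags: B1 = {2, 3}  B2 = {3, 5}  B3 = {1, 5}  B4 = {1, 4}
Tree: B1–B2, B2–B3, B3–B4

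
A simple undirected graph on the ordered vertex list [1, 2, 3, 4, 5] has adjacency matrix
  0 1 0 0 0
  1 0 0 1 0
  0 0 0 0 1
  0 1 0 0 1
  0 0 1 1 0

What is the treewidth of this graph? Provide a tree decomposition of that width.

Treewidth 1.
One optimal decomposition is:
Bags: B1 = {3, 5}  B2 = {4, 5}  B3 = {2, 4}  B4 = {1, 2}
Tree: B1–B2, B2–B3, B3–B4

Every bag has size at most 2, so the width is 2 − 1 = 1 and tw(G) ≤ 1. G has an edge, so its treewidth is at least 1. Combining the bounds, tw(G) = 1.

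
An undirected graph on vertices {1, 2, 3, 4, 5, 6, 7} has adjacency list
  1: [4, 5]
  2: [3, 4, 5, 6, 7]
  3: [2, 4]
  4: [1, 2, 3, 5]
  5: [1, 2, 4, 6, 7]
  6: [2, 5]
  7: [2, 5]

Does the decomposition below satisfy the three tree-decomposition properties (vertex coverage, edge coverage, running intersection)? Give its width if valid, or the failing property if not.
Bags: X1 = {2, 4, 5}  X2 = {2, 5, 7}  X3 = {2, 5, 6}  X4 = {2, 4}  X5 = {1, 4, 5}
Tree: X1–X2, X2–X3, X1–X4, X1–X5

A tree decomposition must satisfy three properties: every vertex lies in some bag; for every edge, both endpoints lie together in some bag; and for every vertex, the bags containing it form a connected subtree. Here vertex 3 appears in no bag, so the decomposition is invalid.

No — vertex 3 appears in no bag.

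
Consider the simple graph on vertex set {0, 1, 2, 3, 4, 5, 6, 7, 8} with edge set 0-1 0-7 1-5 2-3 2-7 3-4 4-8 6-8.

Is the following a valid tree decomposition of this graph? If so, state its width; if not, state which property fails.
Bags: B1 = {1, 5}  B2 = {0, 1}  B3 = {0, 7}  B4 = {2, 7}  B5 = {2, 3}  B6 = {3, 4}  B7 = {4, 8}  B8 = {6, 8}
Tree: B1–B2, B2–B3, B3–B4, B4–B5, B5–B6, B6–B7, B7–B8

Vertex coverage: the bags together contain {0, 1, 2, 3, 4, 5, 6, 7, 8}, the full vertex set. Edge coverage: each edge of G has both endpoints in at least one bag. Running intersection: for every vertex, the bags containing it form a connected subtree. All three properties hold, so this is a valid tree decomposition of width max|bag| − 1 = 1, and hence tw(G) ≤ 1.

Yes; width 1.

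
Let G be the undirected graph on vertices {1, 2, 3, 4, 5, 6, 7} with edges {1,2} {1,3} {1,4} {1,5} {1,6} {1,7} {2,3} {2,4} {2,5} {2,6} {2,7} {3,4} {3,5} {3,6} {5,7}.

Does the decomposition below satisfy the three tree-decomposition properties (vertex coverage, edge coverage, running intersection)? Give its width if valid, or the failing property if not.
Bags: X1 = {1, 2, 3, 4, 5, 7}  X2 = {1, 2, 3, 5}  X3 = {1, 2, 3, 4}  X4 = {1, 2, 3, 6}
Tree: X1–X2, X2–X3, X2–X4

A tree decomposition must satisfy three properties: every vertex lies in some bag; for every edge, both endpoints lie together in some bag; and for every vertex, the bags containing it form a connected subtree. Here bags containing vertex 4 are not connected in the tree, so the decomposition is invalid.

No — bags containing vertex 4 are not connected in the tree.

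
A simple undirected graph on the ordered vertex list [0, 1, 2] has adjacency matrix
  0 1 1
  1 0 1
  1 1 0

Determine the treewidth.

2

A width-2 tree decomposition is:
Bags: B1 = {0, 1, 2}
Tree: (single bag)
A single bag containing all 3 vertices is trivially a valid decomposition of width 2. Conversely, {0, 1, 2} is a clique of size 3, and the vertices of any clique must share a bag in every tree decomposition; so some bag has ≥ 3 vertices and tw(G) ≥ 2. Combining the bounds, tw(G) = 2.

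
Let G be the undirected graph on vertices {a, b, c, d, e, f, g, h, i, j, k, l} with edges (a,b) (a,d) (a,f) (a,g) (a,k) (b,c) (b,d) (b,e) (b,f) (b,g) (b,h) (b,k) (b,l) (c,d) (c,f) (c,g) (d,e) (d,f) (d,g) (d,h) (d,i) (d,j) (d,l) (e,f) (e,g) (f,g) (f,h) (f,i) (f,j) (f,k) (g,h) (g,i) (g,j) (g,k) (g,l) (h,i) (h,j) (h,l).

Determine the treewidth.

A width-4 tree decomposition is:
Bags: B1 = {a, b, d, f, g}  B2 = {b, d, e, f, g}  B3 = {b, d, f, g, h}  B4 = {b, d, g, h, l}  B5 = {b, c, d, f, g}  B6 = {d, f, g, h, i}  B7 = {a, b, f, g, k}  B8 = {d, f, g, h, j}
Tree: B1–B2, B1–B3, B3–B4, B1–B5, B3–B6, B1–B7, B3–B8
Each bag holds 5 vertices, so the decomposition has width 4, which upper-bounds the treewidth. Conversely, {d, f, g, h, j} is a clique of size 5, and the vertices of any clique must share a bag in every tree decomposition; so some bag has ≥ 5 vertices and tw(G) ≥ 4. Hence tw(G) = 4 exactly.

4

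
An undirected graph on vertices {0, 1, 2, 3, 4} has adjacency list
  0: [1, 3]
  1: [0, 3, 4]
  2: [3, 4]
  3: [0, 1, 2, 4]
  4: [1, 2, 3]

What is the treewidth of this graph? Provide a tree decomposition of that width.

Treewidth 2.
Bags: B1 = {2, 3, 4}  B2 = {1, 3, 4}  B3 = {0, 1, 3}
Tree: B1–B2, B2–B3

The largest bag has 3 vertices, giving width 2; this decomposition certifies tw(G) ≤ 2. For the lower bound, the 3 vertices {0, 1, 3} are pairwise adjacent, and any tree decomposition puts a clique entirely inside one bag — forcing width ≥ 2. Hence tw(G) = 2 exactly.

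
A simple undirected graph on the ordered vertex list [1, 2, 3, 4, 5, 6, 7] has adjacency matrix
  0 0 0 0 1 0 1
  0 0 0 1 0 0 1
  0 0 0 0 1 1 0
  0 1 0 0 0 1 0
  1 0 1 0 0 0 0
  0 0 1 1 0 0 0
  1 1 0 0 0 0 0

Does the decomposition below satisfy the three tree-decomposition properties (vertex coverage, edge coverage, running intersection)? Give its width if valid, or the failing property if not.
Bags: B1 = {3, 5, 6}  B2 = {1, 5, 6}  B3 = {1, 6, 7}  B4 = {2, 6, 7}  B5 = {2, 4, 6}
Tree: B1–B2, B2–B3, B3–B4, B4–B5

Yes; width 2.

Vertex coverage: the bags together contain {1, 2, 3, 4, 5, 6, 7}, the full vertex set. Edge coverage: each edge of G has both endpoints in at least one bag. Running intersection: for every vertex, the bags containing it form a connected subtree. All three properties hold, so this is a valid tree decomposition of width max|bag| − 1 = 2, and hence tw(G) ≤ 2.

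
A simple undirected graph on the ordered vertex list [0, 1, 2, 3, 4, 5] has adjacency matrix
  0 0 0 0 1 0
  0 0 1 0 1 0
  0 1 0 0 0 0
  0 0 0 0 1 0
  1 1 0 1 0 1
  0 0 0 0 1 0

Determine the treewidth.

1

A width-1 tree decomposition is:
Bags: B1 = {1, 4}  B2 = {1, 2}  B3 = {3, 4}  B4 = {4, 5}  B5 = {0, 4}
Tree: B1–B2, B1–B3, B1–B4, B3–B5
Each bag holds 2 vertices, so the decomposition has width 1, which upper-bounds the treewidth. Since G has at least one edge (e.g. 1–4), it is not an edgeless graph, so tw(G) ≥ 1. Combining the bounds, tw(G) = 1.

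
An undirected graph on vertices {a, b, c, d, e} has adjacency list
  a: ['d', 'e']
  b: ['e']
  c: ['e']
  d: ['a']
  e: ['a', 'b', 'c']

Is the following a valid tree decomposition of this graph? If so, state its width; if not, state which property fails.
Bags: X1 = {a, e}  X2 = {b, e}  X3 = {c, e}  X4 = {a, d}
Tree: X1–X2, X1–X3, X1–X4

Every vertex of G appears in some bag (union = {a, b, c, d, e}); every edge is covered by a bag; and for each vertex v the set of bags containing v is connected in the bag tree. The decomposition is therefore valid. The largest bag has 2 vertices, so the width is 1.

Yes; width 1.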